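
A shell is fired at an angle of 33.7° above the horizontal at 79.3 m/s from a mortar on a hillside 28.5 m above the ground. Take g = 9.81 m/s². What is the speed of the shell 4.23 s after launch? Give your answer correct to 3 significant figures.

v_x = 79.3 cos 33.7° = 65.97 m/s (constant).
v_y(t) = 79.3 sin 33.7° − g t = 44.00 − 9.81 × 4.23 = 2.504 m/s.
Speed = √(v_x² + v_y²) = √(4352 + 6.270) = 66.0 m/s.

66.0 m/s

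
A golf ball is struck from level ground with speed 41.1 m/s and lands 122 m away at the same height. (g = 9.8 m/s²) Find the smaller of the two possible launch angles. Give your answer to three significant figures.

Level-ground range: R = v₀² sin(2θ)/g ⇒ sin 2θ = R g / v₀² = 122×9.8/41.1² = 0.7078.
2θ = arcsin(0.7078) = 45.06° or 180° − 45.06° = 134.94°.
So θ = 22.5° or θ = 67.5°.

22.5°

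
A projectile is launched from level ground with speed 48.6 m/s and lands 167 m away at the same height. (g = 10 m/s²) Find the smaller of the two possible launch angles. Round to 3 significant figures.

22.5°

Level-ground range: R = v₀² sin(2θ)/g ⇒ sin 2θ = R g / v₀² = 167×10/48.6² = 0.7070.
2θ = arcsin(0.7070) = 44.99° or 180° − 44.99° = 135.01°.
So θ = 22.5° or θ = 67.5°.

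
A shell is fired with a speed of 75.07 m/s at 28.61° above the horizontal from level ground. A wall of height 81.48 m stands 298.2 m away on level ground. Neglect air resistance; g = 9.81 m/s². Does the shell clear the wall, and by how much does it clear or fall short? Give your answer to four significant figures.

v_x = 75.07 cos 28.61° = 65.904 m/s; v_y0 = 75.07 sin 28.61° = 35.947 m/s.
Time to reach the wall: t = 298.2 / 65.904 = 4.5248 s.
Height at that point: y = 35.947×4.5248 − 4.905×4.5248² = 62.229 m.
That is 81.48 − 62.229 = 19.25 m below the top of the wall, so the shell does not clear it.

No — it falls 19.25 m short of clearing the wall.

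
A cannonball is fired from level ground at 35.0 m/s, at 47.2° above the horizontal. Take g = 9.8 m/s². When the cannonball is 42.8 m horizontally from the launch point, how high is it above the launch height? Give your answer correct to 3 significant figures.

v_x = 35.0 cos 47.2° = 23.78 m/s, v_y0 = 35.0 sin 47.2° = 25.68 m/s.
Time to reach x = 42.8 m: t = x / v_x = 42.8 / 23.78 = 1.800 s.
y = v_y0 t − ½ g t² = 25.68×1.800 − 4.900×1.800² = 30.3 m.

30.3 m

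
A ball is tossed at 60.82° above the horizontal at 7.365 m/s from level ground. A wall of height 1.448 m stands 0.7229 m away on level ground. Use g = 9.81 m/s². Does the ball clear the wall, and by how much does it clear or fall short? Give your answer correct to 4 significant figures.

No — it falls 0.3523 m short of clearing the wall.

v_x = 7.365 cos 60.82° = 3.5908 m/s; v_y0 = 7.365 sin 60.82° = 6.4303 m/s.
Time to reach the wall: t = 0.7229 / 3.5908 = 0.20132 s.
Height at that point: y = 6.4303×0.20132 − 4.905×0.20132² = 1.0957 m.
That is 1.448 − 1.0957 = 0.3523 m below the top of the wall, so the ball does not clear it.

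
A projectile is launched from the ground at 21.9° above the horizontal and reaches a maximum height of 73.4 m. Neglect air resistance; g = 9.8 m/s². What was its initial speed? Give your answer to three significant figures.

102 m/s

At maximum height v_y = 0, so (v₀ sin θ)² = 2 g H.
v₀ sin 21.9° = √(2 × 9.8 × 73.4) = 37.93 m/s.
v₀ = 37.93 / sin 21.9° = 37.93 / 0.3730 = 102 m/s.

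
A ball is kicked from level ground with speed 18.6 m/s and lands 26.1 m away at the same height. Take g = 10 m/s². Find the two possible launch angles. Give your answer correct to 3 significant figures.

Level-ground range: R = v₀² sin(2θ)/g ⇒ sin 2θ = R g / v₀² = 26.1×10/18.6² = 0.7544.
2θ = arcsin(0.7544) = 48.97° or 180° − 48.97° = 131.03°.
So θ = 24.5° or θ = 65.5°.

24.5° and 65.5°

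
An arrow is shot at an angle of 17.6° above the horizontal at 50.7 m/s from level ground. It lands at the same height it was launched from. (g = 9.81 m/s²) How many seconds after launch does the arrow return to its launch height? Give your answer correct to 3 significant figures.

3.13 s

Vertical component: v_y = 50.7 sin 17.6° = 15.33 m/s.
For a projectile landing at launch height, time of flight is t = 2 v_y / g = 2 × 15.33 / 9.81 = 3.13 s.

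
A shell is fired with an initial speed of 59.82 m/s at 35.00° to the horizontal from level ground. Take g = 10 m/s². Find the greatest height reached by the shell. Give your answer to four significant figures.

Vertical component of launch velocity: v_y = 59.82 sin 35.00° = 34.311 m/s.
At the highest point the vertical velocity is zero, so v_y² = 2 g h_max.
h_max = (34.311)² / (2 × 10) = 1177.2 / 20.00 = 58.86 m.

58.86 m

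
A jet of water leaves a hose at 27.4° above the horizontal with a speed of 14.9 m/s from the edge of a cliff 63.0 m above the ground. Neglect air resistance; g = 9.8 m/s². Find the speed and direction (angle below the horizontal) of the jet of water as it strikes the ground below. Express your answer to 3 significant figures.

v_x = 14.9 cos 27.4° = 13.23 m/s (constant).
|v_y| at impact = √((6.857)² + 2×9.8×63.0) = 35.80 m/s.
Speed = √(13.23² + 35.80²) = 38.2 m/s; angle = arctan(35.80/13.23) = 69.7° below horizontal.

38.2 m/s at 69.7° below the horizontal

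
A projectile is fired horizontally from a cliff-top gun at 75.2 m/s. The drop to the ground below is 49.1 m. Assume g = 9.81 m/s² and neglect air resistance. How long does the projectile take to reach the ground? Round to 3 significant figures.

The horizontal speed doesn't affect the fall. With v_y0 = 0, h = ½ g t².
t = √(2 × 49.1 / 9.81) = √10.01 = 3.16 s.

3.16 s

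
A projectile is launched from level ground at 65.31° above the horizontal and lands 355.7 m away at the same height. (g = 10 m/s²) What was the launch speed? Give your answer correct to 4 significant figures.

On level ground, R = v₀² sin(2θ) / g, so v₀ = √(R g / sin 2θ).
sin(2 × 65.31°) = 0.7590.
v₀ = √(355.7 × 10 / 0.7590) = √4686.4 = 68.46 m/s.

68.46 m/s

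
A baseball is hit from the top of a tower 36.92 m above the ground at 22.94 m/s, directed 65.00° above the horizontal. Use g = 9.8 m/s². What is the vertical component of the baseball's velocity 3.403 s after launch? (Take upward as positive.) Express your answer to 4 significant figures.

Initial vertical component: v_y0 = 22.94 sin 65.00° = 20.791 m/s.
v_y(t) = v_y0 − g t = 20.791 − 9.8 × 3.403 = -12.56 m/s.

-12.56 m/s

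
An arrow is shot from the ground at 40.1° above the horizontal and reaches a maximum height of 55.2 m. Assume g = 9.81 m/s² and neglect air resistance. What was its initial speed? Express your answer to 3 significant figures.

At maximum height v_y = 0, so (v₀ sin θ)² = 2 g H.
v₀ sin 40.1° = √(2 × 9.81 × 55.2) = 32.91 m/s.
v₀ = 32.91 / sin 40.1° = 32.91 / 0.6441 = 51.1 m/s.

51.1 m/s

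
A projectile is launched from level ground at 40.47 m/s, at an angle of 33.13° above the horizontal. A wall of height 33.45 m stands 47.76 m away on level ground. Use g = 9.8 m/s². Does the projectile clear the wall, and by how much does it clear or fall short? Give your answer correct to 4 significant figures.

v_x = 40.47 cos 33.13° = 33.891 m/s; v_y0 = 40.47 sin 33.13° = 22.118 m/s.
Time to reach the wall: t = 47.76 / 33.891 = 1.4092 s.
Height at that point: y = 22.118×1.4092 − 4.900×1.4092² = 21.438 m.
That is 33.45 − 21.438 = 12.01 m below the top of the wall, so the projectile does not clear it.

No — it falls 12.01 m short of clearing the wall.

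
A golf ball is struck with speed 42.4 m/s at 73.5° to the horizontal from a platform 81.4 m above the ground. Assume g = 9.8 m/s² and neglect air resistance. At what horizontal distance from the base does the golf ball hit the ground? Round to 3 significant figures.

Components: v_x = 42.4 cos 73.5° = 12.04 m/s, v_y = 42.4 sin 73.5° = 40.65 m/s.
Vertical: 0 = 81.4 + 40.65 t − ½(9.8) t² ⇒ 4.900 t² − 40.65 t − 81.4 = 0.
t = [40.65 + √(1652 + 1595)] / 9.800 = 9.962 s.
Horizontal: R = v_x · t = 12.04 × 9.962 = 120 m.

120 m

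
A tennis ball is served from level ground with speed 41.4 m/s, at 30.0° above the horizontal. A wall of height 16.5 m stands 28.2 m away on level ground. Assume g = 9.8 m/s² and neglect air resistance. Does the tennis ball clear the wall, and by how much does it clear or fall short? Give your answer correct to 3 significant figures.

No — it falls 3.25 m short of clearing the wall.

v_x = 41.4 cos 30.0° = 35.85 m/s; v_y0 = 41.4 sin 30.0° = 20.70 m/s.
Time to reach the wall: t = 28.2 / 35.85 = 0.7866 s.
Height at that point: y = 20.70×0.7866 − 4.900×0.7866² = 13.25 m.
That is 16.5 − 13.25 = 3.25 m below the top of the wall, so the tennis ball does not clear it.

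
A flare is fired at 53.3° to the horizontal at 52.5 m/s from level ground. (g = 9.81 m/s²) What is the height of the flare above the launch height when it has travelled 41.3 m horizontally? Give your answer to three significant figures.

v_x = 52.5 cos 53.3° = 31.38 m/s, v_y0 = 52.5 sin 53.3° = 42.09 m/s.
Time to reach x = 41.3 m: t = x / v_x = 41.3 / 31.38 = 1.316 s.
y = v_y0 t − ½ g t² = 42.09×1.316 − 4.905×1.316² = 46.9 m.

46.9 m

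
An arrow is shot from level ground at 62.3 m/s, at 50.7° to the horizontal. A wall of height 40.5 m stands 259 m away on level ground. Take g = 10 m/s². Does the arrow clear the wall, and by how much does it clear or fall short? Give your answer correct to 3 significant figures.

Yes — it clears the wall by 60.5 m.

v_x = 62.3 cos 50.7° = 39.46 m/s; v_y0 = 62.3 sin 50.7° = 48.21 m/s.
Time to reach the wall: t = 259 / 39.46 = 6.564 s.
Height at that point: y = 48.21×6.564 − 5.000×6.564² = 101.0 m.
That is 101.0 − 40.5 = 60.5 m above the top of the wall, so the arrow clears it.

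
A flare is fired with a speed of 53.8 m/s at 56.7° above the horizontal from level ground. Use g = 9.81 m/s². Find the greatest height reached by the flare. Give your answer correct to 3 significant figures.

Vertical component of launch velocity: v_y = 53.8 sin 56.7° = 44.97 m/s.
At the highest point the vertical velocity is zero, so v_y² = 2 g h_max.
h_max = (44.97)² / (2 × 9.81) = 2022 / 19.62 = 103 m.

103 m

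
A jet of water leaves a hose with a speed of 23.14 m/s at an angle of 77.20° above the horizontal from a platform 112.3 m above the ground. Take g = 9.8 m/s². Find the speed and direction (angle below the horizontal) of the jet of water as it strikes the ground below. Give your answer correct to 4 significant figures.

52.31 m/s at 84.38° below the horizontal

v_x = 23.14 cos 77.20° = 5.1266 m/s (constant).
|v_y| at impact = √((22.565)² + 2×9.8×112.3) = 52.060 m/s.
Speed = √(5.1266² + 52.060²) = 52.31 m/s; angle = arctan(52.060/5.1266) = 84.38° below horizontal.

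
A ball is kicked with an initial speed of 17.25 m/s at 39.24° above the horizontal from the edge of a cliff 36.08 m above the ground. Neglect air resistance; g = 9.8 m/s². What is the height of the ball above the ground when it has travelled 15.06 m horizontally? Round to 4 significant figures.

v_x = 17.25 cos 39.24° = 13.360 m/s, v_y0 = 17.25 sin 39.24° = 10.912 m/s.
Time to reach x = 15.06 m: t = x / v_x = 15.06 / 13.360 = 1.1272 s.
y = 36.08 + v_y0 t − ½ g t² = 36.08 + 10.912×1.1272 − 4.900×1.1272² = 42.15 m.

42.15 m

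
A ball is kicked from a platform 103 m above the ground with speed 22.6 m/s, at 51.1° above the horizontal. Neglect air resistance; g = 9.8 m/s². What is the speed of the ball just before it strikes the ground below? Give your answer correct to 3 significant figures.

v_x = 22.6 cos 51.1° = 14.19 m/s is unchanged throughout.
For the vertical component, v_y² = v_y0² + 2 g h = (17.59)² + 2×9.8×103 = 2328, so |v_y| = 48.25 m/s.
Impact speed = √(v_x² + v_y²) = √(201.4 + 2328) = 50.3 m/s.

50.3 m/s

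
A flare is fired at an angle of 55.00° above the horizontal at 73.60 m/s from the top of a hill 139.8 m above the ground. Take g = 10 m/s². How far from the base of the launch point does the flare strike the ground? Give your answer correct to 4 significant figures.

593.0 m

Components: v_x = 73.60 cos 55.00° = 42.215 m/s, v_y = 73.60 sin 55.00° = 60.290 m/s.
Vertical: 0 = 139.8 + 60.290 t − ½(10) t² ⇒ 5.000 t² − 60.290 t − 139.8 = 0.
t = [60.290 + √(3634.9 + 2796.0)] / 10.00 = 14.048 s.
Horizontal: R = v_x · t = 42.215 × 14.048 = 593.0 m.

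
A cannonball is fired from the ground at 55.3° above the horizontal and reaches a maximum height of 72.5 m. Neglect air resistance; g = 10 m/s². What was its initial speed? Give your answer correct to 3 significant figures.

At maximum height v_y = 0, so (v₀ sin θ)² = 2 g H.
v₀ sin 55.3° = √(2 × 10 × 72.5) = 38.08 m/s.
v₀ = 38.08 / sin 55.3° = 38.08 / 0.8221 = 46.3 m/s.

46.3 m/s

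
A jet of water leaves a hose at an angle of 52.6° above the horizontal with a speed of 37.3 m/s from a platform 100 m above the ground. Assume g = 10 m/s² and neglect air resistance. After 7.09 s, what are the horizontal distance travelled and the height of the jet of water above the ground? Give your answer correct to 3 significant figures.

x = 161 m, y = 58.7 m

v_x = 37.3 cos 52.6° = 22.66 m/s; v_y0 = 37.3 sin 52.6° = 29.63 m/s.
x = v_x t = 22.66 × 7.09 = 161 m.
y = 100 + v_y0 t − ½ g t² = 58.7 m.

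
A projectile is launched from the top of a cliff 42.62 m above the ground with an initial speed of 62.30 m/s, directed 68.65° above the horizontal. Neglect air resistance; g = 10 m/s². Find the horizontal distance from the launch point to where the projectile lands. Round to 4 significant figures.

278.9 m

Components: v_x = 62.30 cos 68.65° = 22.681 m/s, v_y = 62.30 sin 68.65° = 58.025 m/s.
Vertical: 0 = 42.62 + 58.025 t − ½(10) t² ⇒ 5.000 t² − 58.025 t − 42.62 = 0.
t = [58.025 + √(3366.9 + 852.40)] / 10.00 = 12.298 s.
Horizontal: R = v_x · t = 22.681 × 12.298 = 278.9 m.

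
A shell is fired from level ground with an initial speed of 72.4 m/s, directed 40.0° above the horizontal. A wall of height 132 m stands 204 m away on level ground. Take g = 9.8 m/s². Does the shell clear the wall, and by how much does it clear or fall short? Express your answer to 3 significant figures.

No — it falls 27.1 m short of clearing the wall.

v_x = 72.4 cos 40.0° = 55.46 m/s; v_y0 = 72.4 sin 40.0° = 46.54 m/s.
Time to reach the wall: t = 204 / 55.46 = 3.678 s.
Height at that point: y = 46.54×3.678 − 4.900×3.678² = 104.9 m.
That is 132 − 104.9 = 27.1 m below the top of the wall, so the shell does not clear it.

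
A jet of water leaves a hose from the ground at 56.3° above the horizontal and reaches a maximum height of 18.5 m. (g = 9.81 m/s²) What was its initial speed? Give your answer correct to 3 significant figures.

22.9 m/s

At maximum height v_y = 0, so (v₀ sin θ)² = 2 g H.
v₀ sin 56.3° = √(2 × 9.81 × 18.5) = 19.05 m/s.
v₀ = 19.05 / sin 56.3° = 19.05 / 0.8320 = 22.9 m/s.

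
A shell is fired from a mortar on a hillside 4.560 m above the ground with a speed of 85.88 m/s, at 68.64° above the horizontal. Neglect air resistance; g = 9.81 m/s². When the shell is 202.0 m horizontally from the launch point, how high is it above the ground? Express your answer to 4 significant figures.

316.5 m

v_x = 85.88 cos 68.64° = 31.280 m/s, v_y0 = 85.88 sin 68.64° = 79.981 m/s.
Time to reach x = 202.0 m: t = x / v_x = 202.0 / 31.280 = 6.4578 s.
y = 4.560 + v_y0 t − ½ g t² = 4.560 + 79.981×6.4578 − 4.905×6.4578² = 316.5 m.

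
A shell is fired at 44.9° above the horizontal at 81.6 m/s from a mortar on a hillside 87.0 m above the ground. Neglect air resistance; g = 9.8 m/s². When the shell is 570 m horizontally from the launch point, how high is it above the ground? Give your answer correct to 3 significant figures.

v_x = 81.6 cos 44.9° = 57.80 m/s, v_y0 = 81.6 sin 44.9° = 57.60 m/s.
Time to reach x = 570 m: t = x / v_x = 570 / 57.80 = 9.862 s.
y = 87.0 + v_y0 t − ½ g t² = 87.0 + 57.60×9.862 − 4.900×9.862² = 178 m.

178 m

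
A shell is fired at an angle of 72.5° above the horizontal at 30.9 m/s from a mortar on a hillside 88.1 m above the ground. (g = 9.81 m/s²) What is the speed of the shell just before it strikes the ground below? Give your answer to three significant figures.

v_x = 30.9 cos 72.5° = 9.292 m/s is unchanged throughout.
For the vertical component, v_y² = v_y0² + 2 g h = (29.47)² + 2×9.81×88.1 = 2597, so |v_y| = 50.96 m/s.
Impact speed = √(v_x² + v_y²) = √(86.34 + 2597) = 51.8 m/s.

51.8 m/s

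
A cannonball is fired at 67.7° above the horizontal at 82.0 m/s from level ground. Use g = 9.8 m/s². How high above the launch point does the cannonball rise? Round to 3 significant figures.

Vertical component of launch velocity: v_y = 82.0 sin 67.7° = 75.87 m/s.
At the highest point the vertical velocity is zero, so v_y² = 2 g h_max.
h_max = (75.87)² / (2 × 9.8) = 5756 / 19.60 = 294 m.

294 m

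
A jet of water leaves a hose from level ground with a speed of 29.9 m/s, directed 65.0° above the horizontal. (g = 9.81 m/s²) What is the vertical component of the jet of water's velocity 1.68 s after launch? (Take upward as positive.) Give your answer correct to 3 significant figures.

Initial vertical component: v_y0 = 29.9 sin 65.0° = 27.10 m/s.
v_y(t) = v_y0 − g t = 27.10 − 9.81 × 1.68 = 10.6 m/s.

10.6 m/s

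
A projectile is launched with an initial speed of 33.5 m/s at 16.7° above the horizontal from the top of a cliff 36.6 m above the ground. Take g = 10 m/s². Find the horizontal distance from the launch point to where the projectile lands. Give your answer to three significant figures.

123 m

Components: v_x = 33.5 cos 16.7° = 32.09 m/s, v_y = 33.5 sin 16.7° = 9.627 m/s.
Vertical: 0 = 36.6 + 9.627 t − ½(10) t² ⇒ 5.000 t² − 9.627 t − 36.6 = 0.
t = [9.627 + √(92.68 + 732.0)] / 10.00 = 3.834 s.
Horizontal: R = v_x · t = 32.09 × 3.834 = 123 m.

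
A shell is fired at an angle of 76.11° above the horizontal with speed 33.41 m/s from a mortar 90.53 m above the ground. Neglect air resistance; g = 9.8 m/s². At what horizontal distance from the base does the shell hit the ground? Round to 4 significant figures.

Components: v_x = 33.41 cos 76.11° = 8.0204 m/s, v_y = 33.41 sin 76.11° = 32.433 m/s.
Vertical: 0 = 90.53 + 32.433 t − ½(9.8) t² ⇒ 4.900 t² − 32.433 t − 90.53 = 0.
t = [32.433 + √(1051.9 + 1774.4)] / 9.800 = 8.7343 s.
Horizontal: R = v_x · t = 8.0204 × 8.7343 = 70.05 m.

70.05 m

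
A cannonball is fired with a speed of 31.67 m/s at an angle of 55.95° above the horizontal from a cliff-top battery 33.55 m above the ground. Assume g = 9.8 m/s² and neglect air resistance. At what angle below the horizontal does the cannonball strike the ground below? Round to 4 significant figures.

v_x = 31.67 cos 55.95° = 17.733 m/s.
At impact |v_y| = √(v_y0² + 2 g h) = √(26.240² + 2×9.8×33.55) = 36.689 m/s.
Angle below horizontal = arctan(|v_y| / v_x) = arctan(36.689 / 17.733) = 64.20°.

64.20°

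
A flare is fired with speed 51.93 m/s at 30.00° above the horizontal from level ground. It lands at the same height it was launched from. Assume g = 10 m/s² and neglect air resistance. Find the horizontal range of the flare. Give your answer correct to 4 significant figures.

233.5 m

For level ground, R = v₀² sin(2θ) / g.
sin(2 × 30.00°) = sin 60.000° = 0.8660.
R = (51.93)² × 0.8660 / 10 = 233.5 m.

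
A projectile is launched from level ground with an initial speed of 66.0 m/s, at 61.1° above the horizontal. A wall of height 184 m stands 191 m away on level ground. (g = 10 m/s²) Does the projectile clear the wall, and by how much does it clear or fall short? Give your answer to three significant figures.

v_x = 66.0 cos 61.1° = 31.90 m/s; v_y0 = 66.0 sin 61.1° = 57.78 m/s.
Time to reach the wall: t = 191 / 31.90 = 5.987 s.
Height at that point: y = 57.78×5.987 − 5.000×5.987² = 166.7 m.
That is 184 − 166.7 = 17.3 m below the top of the wall, so the projectile does not clear it.

No — it falls 17.3 m short of clearing the wall.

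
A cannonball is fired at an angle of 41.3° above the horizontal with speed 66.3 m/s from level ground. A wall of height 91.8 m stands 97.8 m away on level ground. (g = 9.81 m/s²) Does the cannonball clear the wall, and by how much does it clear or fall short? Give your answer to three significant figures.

No — it falls 24.8 m short of clearing the wall.

v_x = 66.3 cos 41.3° = 49.81 m/s; v_y0 = 66.3 sin 41.3° = 43.76 m/s.
Time to reach the wall: t = 97.8 / 49.81 = 1.963 s.
Height at that point: y = 43.76×1.963 − 4.905×1.963² = 67.00 m.
That is 91.8 − 67.00 = 24.8 m below the top of the wall, so the cannonball does not clear it.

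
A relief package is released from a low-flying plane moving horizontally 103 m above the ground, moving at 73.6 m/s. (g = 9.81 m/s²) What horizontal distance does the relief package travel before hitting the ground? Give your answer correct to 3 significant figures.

Initial vertical velocity is zero, so the fall time comes from h = ½ g t²: t = √(2 × 103 / 9.81) = 4.582 s.
Horizontal motion is uniform at 73.6 m/s, so x = 73.6 × 4.582 = 337 m.

337 m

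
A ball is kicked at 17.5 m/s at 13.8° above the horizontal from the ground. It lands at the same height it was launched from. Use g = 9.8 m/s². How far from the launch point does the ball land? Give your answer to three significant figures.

14.5 m

For level ground, R = v₀² sin(2θ) / g.
sin(2 × 13.8°) = sin 27.60° = 0.4633.
R = (17.5)² × 0.4633 / 9.8 = 14.5 m.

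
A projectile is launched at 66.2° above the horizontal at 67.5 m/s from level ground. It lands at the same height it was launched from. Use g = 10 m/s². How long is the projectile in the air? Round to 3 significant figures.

12.4 s

Vertical component: v_y = 67.5 sin 66.2° = 61.76 m/s.
For a projectile landing at launch height, time of flight is t = 2 v_y / g = 2 × 61.76 / 10 = 12.4 s.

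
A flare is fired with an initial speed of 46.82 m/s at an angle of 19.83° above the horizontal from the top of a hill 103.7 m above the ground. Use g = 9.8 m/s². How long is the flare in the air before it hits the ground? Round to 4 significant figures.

Vertical component: v_y = 46.82 sin 19.83° = 15.883 m/s.
Taking up as positive with launch at y = 103.7 m, landing at y = 0: 0 = 103.7 + 15.883 t − ½(9.8) t².
Solving 4.900 t² − 15.883 t − 103.7 = 0 gives t = [15.883 + √(15.883² + 4·4.900·103.7)] / 9.800 = 6.498 s.

6.498 s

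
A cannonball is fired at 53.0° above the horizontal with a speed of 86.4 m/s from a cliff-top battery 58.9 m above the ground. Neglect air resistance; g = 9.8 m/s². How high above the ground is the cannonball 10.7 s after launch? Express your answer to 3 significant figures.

236 m

v_y0 = 86.4 sin 53.0° = 69.00 m/s.
y(t) = 58.9 + v_y0 t − ½ g t² = 58.9 + 69.00×10.7 − ½×9.8×10.7² = 236 m.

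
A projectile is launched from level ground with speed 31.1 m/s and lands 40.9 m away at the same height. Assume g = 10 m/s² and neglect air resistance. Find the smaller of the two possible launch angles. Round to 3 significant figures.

Level-ground range: R = v₀² sin(2θ)/g ⇒ sin 2θ = R g / v₀² = 40.9×10/31.1² = 0.4229.
2θ = arcsin(0.4229) = 25.02° or 180° − 25.02° = 154.98°.
So θ = 12.5° or θ = 77.5°.

12.5°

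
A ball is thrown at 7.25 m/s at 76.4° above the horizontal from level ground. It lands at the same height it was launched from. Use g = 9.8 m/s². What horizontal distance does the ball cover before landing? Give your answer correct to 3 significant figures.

2.45 m

Components: v_x = 7.25 cos 76.4° = 1.705 m/s, v_y = 7.25 sin 76.4° = 7.047 m/s.
Time of flight (same landing height): t = 2 v_y / g = 2 × 7.047 / 9.8 = 1.438 s.
Range: R = v_x · t = 1.705 × 1.438 = 2.45 m.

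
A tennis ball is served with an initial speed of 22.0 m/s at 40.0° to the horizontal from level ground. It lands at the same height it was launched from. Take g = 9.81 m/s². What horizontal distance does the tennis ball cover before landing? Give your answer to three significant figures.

48.6 m

Components: v_x = 22.0 cos 40.0° = 16.85 m/s, v_y = 22.0 sin 40.0° = 14.14 m/s.
Time of flight (same landing height): t = 2 v_y / g = 2 × 14.14 / 9.81 = 2.883 s.
Range: R = v_x · t = 16.85 × 2.883 = 48.6 m.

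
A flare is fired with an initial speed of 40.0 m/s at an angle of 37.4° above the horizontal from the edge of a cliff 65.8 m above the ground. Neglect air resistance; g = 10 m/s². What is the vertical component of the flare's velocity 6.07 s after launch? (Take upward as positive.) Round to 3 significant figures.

Initial vertical component: v_y0 = 40.0 sin 37.4° = 24.30 m/s.
v_y(t) = v_y0 − g t = 24.30 − 10 × 6.07 = -36.4 m/s.

-36.4 m/s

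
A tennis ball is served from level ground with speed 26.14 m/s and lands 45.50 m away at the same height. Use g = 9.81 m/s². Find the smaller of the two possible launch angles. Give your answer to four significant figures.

Level-ground range: R = v₀² sin(2θ)/g ⇒ sin 2θ = R g / v₀² = 45.50×9.81/26.14² = 0.6532.
2θ = arcsin(0.6532) = 40.783° or 180° − 40.783° = 139.217°.
So θ = 20.39° or θ = 69.61°.

20.39°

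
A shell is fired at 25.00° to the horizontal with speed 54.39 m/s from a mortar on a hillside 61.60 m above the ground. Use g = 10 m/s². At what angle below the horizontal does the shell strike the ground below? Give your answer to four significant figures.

v_x = 54.39 cos 25.00° = 49.294 m/s.
At impact |v_y| = √(v_y0² + 2 g h) = √(22.986² + 2×10×61.60) = 41.957 m/s.
Angle below horizontal = arctan(|v_y| / v_x) = arctan(41.957 / 49.294) = 40.40°.

40.40°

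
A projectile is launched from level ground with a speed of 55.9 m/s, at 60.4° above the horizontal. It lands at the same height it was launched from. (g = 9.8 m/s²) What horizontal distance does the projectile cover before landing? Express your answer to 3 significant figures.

Components: v_x = 55.9 cos 60.4° = 27.61 m/s, v_y = 55.9 sin 60.4° = 48.60 m/s.
Time of flight (same landing height): t = 2 v_y / g = 2 × 48.60 / 9.8 = 9.918 s.
Range: R = v_x · t = 27.61 × 9.918 = 274 m.

274 m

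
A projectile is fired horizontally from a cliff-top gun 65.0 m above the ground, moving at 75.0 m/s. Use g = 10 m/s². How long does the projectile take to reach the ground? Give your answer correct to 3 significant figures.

3.61 s

The horizontal speed doesn't affect the fall. With v_y0 = 0, h = ½ g t².
t = √(2 × 65.0 / 10) = √13.00 = 3.61 s.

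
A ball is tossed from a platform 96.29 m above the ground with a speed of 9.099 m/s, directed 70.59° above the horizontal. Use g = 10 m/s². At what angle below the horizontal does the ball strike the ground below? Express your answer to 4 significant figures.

86.13°

v_x = 9.099 cos 70.59° = 3.0238 m/s.
At impact |v_y| = √(v_y0² + 2 g h) = √(8.5819² + 2×10×96.29) = 44.715 m/s.
Angle below horizontal = arctan(|v_y| / v_x) = arctan(44.715 / 3.0238) = 86.13°.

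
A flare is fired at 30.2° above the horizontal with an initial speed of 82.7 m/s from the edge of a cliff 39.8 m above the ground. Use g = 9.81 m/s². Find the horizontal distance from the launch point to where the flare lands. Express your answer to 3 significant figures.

668 m

Components: v_x = 82.7 cos 30.2° = 71.48 m/s, v_y = 82.7 sin 30.2° = 41.60 m/s.
Vertical: 0 = 39.8 + 41.60 t − ½(9.81) t² ⇒ 4.905 t² − 41.60 t − 39.8 = 0.
t = [41.60 + √(1731 + 780.9)] / 9.810 = 9.350 s.
Horizontal: R = v_x · t = 71.48 × 9.350 = 668 m.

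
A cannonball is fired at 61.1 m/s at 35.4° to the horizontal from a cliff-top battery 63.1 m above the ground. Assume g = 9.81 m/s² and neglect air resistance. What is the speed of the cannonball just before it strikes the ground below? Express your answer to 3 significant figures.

v_x = 61.1 cos 35.4° = 49.80 m/s is unchanged throughout.
For the vertical component, v_y² = v_y0² + 2 g h = (35.39)² + 2×9.81×63.1 = 2490, so |v_y| = 49.90 m/s.
Impact speed = √(v_x² + v_y²) = √(2480 + 2490) = 70.5 m/s.

70.5 m/s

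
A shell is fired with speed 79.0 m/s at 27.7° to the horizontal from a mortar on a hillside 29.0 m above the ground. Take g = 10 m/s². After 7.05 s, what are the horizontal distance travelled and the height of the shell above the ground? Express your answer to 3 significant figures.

x = 493 m, y = 39.4 m

v_x = 79.0 cos 27.7° = 69.95 m/s; v_y0 = 79.0 sin 27.7° = 36.72 m/s.
x = v_x t = 69.95 × 7.05 = 493 m.
y = 29.0 + v_y0 t − ½ g t² = 39.4 m.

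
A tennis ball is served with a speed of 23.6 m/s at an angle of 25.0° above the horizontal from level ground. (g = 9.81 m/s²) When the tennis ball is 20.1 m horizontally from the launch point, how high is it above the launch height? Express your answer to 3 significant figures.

5.04 m

v_x = 23.6 cos 25.0° = 21.39 m/s, v_y0 = 23.6 sin 25.0° = 9.974 m/s.
Time to reach x = 20.1 m: t = x / v_x = 20.1 / 21.39 = 0.9397 s.
y = v_y0 t − ½ g t² = 9.974×0.9397 − 4.905×0.9397² = 5.04 m.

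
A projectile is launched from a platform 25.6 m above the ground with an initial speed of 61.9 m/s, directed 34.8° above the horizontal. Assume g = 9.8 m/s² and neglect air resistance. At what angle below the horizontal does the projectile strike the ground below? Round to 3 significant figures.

39.5°

v_x = 61.9 cos 34.8° = 50.83 m/s.
At impact |v_y| = √(v_y0² + 2 g h) = √(35.33² + 2×9.8×25.6) = 41.83 m/s.
Angle below horizontal = arctan(|v_y| / v_x) = arctan(41.83 / 50.83) = 39.5°.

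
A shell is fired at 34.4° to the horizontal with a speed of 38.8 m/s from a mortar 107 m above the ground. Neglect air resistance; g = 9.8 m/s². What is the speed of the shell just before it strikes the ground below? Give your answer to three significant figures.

60.0 m/s

v_x = 38.8 cos 34.4° = 32.01 m/s is unchanged throughout.
For the vertical component, v_y² = v_y0² + 2 g h = (21.92)² + 2×9.8×107 = 2578, so |v_y| = 50.77 m/s.
Impact speed = √(v_x² + v_y²) = √(1025 + 2578) = 60.0 m/s.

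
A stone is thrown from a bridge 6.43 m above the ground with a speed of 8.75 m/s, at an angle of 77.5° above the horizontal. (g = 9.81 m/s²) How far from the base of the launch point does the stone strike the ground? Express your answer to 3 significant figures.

Components: v_x = 8.75 cos 77.5° = 1.894 m/s, v_y = 8.75 sin 77.5° = 8.543 m/s.
Vertical: 0 = 6.43 + 8.543 t − ½(9.81) t² ⇒ 4.905 t² − 8.543 t − 6.43 = 0.
t = [8.543 + √(72.98 + 126.2)] / 9.810 = 2.309 s.
Horizontal: R = v_x · t = 1.894 × 2.309 = 4.37 m.

4.37 m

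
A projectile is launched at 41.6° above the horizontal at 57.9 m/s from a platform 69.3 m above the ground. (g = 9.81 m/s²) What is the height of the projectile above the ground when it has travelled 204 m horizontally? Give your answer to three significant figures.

v_x = 57.9 cos 41.6° = 43.30 m/s, v_y0 = 57.9 sin 41.6° = 38.44 m/s.
Time to reach x = 204 m: t = x / v_x = 204 / 43.30 = 4.711 s.
y = 69.3 + v_y0 t − ½ g t² = 69.3 + 38.44×4.711 − 4.905×4.711² = 142 m.

142 m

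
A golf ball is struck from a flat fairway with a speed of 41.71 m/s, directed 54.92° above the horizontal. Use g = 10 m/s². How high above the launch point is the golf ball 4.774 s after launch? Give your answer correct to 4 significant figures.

v_y0 = 41.71 sin 54.92° = 34.133 m/s.
y(t) = v_y0 t − ½ g t² = 34.133×4.774 − 5.000×4.774² = 49.00 m.

49.00 m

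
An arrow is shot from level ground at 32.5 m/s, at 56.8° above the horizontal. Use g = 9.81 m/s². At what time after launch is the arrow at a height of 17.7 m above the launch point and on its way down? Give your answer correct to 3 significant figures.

v_y0 = 32.5 sin 56.8° = 27.19 m/s.
Set y = v_y0 t − ½ g t² = 17.7: 4.905 t² − 27.19 t + 17.7 = 0.
t = [27.19 ± √(739.3 − 347.3)] / 9.81 = (27.19 ± 19.80) / 9.81, giving t = 0.753 s or t = 4.79 s.
On the way down corresponds to the larger root: t = 4.79 s.

4.79 s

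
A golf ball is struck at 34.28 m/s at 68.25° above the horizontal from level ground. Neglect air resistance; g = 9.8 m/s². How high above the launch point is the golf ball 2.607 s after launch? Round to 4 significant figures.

v_y0 = 34.28 sin 68.25° = 31.840 m/s.
y(t) = v_y0 t − ½ g t² = 31.840×2.607 − 4.900×2.607² = 49.70 m.

49.70 m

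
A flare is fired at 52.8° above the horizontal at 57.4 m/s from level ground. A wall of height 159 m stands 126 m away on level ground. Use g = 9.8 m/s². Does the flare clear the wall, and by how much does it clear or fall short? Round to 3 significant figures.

No — it falls 57.6 m short of clearing the wall.

v_x = 57.4 cos 52.8° = 34.70 m/s; v_y0 = 57.4 sin 52.8° = 45.72 m/s.
Time to reach the wall: t = 126 / 34.70 = 3.631 s.
Height at that point: y = 45.72×3.631 − 4.900×3.631² = 101.4 m.
That is 159 − 101.4 = 57.6 m below the top of the wall, so the flare does not clear it.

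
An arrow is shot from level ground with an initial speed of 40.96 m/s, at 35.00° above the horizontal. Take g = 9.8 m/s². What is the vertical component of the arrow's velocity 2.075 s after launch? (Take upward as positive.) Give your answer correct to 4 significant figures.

Initial vertical component: v_y0 = 40.96 sin 35.00° = 23.494 m/s.
v_y(t) = v_y0 − g t = 23.494 − 9.8 × 2.075 = 3.159 m/s.

3.159 m/s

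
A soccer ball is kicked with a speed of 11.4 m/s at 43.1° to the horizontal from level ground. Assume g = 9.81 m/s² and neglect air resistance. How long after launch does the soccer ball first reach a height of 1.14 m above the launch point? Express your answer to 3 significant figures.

v_y0 = 11.4 sin 43.1° = 7.789 m/s.
Set y = v_y0 t − ½ g t² = 1.14: 4.905 t² − 7.789 t + 1.14 = 0.
t = [7.789 ± √(60.67 − 22.37)] / 9.81 = (7.789 ± 6.189) / 9.81, giving t = 0.163 s or t = 1.42 s.
The soccer ball is on the way up at the first time, so t = 0.163 s.

0.163 s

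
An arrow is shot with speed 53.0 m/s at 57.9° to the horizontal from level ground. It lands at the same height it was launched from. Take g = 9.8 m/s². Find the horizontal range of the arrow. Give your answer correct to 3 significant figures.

For level ground, R = v₀² sin(2θ) / g.
sin(2 × 57.9°) = sin 115.8° = 0.9003.
R = (53.0)² × 0.9003 / 9.8 = 258 m.

258 m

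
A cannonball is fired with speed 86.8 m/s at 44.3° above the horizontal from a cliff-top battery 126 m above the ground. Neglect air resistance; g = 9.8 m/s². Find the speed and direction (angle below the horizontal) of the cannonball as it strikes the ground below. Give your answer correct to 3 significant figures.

v_x = 86.8 cos 44.3° = 62.12 m/s (constant).
|v_y| at impact = √((60.62)² + 2×9.8×126) = 78.39 m/s.
Speed = √(62.12² + 78.39²) = 100 m/s; angle = arctan(78.39/62.12) = 51.6° below horizontal.

100 m/s at 51.6° below the horizontal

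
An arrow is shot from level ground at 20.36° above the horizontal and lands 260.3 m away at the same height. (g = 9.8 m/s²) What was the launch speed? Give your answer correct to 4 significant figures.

On level ground, R = v₀² sin(2θ) / g, so v₀ = √(R g / sin 2θ).
sin(2 × 20.36°) = 0.6524.
v₀ = √(260.3 × 9.8 / 0.6524) = √3910.1 = 62.53 m/s.

62.53 m/s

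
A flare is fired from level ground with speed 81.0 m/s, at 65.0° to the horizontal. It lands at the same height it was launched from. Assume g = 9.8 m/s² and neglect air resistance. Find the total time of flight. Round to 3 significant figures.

15.0 s

Vertical component: v_y = 81.0 sin 65.0° = 73.41 m/s.
For a projectile landing at launch height, time of flight is t = 2 v_y / g = 2 × 73.41 / 9.8 = 15.0 s.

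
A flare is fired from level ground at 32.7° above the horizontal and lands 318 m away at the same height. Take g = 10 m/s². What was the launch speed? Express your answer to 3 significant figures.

On level ground, R = v₀² sin(2θ) / g, so v₀ = √(R g / sin 2θ).
sin(2 × 32.7°) = 0.9092.
v₀ = √(318 × 10 / 0.9092) = √3498 = 59.1 m/s.

59.1 m/s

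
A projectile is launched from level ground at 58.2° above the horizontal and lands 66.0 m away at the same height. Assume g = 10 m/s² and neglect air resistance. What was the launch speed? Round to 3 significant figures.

27.1 m/s

On level ground, R = v₀² sin(2θ) / g, so v₀ = √(R g / sin 2θ).
sin(2 × 58.2°) = 0.8957.
v₀ = √(66.0 × 10 / 0.8957) = √736.9 = 27.1 m/s.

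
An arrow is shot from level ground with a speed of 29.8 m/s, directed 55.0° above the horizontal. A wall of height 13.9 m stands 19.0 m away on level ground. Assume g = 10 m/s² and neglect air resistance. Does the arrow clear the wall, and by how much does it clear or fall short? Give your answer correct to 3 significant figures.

v_x = 29.8 cos 55.0° = 17.09 m/s; v_y0 = 29.8 sin 55.0° = 24.41 m/s.
Time to reach the wall: t = 19.0 / 17.09 = 1.112 s.
Height at that point: y = 24.41×1.112 − 5.000×1.112² = 20.96 m.
That is 20.96 − 13.9 = 7.06 m above the top of the wall, so the arrow clears it.

Yes — it clears the wall by 7.06 m.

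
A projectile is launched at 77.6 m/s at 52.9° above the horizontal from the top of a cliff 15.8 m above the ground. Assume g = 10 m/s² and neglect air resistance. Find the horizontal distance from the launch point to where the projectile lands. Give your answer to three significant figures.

591 m

Components: v_x = 77.6 cos 52.9° = 46.81 m/s, v_y = 77.6 sin 52.9° = 61.89 m/s.
Vertical: 0 = 15.8 + 61.89 t − ½(10) t² ⇒ 5.000 t² − 61.89 t − 15.8 = 0.
t = [61.89 + √(3830 + 316.0)] / 10.00 = 12.63 s.
Horizontal: R = v_x · t = 46.81 × 12.63 = 591 m.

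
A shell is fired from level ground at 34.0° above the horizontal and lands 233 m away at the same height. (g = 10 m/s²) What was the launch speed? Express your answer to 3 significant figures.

50.1 m/s

On level ground, R = v₀² sin(2θ) / g, so v₀ = √(R g / sin 2θ).
sin(2 × 34.0°) = 0.9272.
v₀ = √(233 × 10 / 0.9272) = √2513 = 50.1 m/s.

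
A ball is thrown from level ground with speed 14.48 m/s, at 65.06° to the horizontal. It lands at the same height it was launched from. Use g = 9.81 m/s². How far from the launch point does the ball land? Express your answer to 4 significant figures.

16.34 m

Components: v_x = 14.48 cos 65.06° = 6.1058 m/s, v_y = 14.48 sin 65.06° = 13.130 m/s.
Time of flight (same landing height): t = 2 v_y / g = 2 × 13.130 / 9.81 = 2.6769 s.
Range: R = v_x · t = 6.1058 × 2.6769 = 16.34 m.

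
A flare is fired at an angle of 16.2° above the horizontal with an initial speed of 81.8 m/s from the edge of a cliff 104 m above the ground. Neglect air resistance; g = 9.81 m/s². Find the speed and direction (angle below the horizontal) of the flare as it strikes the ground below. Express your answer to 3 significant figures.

93.4 m/s at 32.8° below the horizontal

v_x = 81.8 cos 16.2° = 78.55 m/s (constant).
|v_y| at impact = √((22.82)² + 2×9.81×104) = 50.61 m/s.
Speed = √(78.55² + 50.61²) = 93.4 m/s; angle = arctan(50.61/78.55) = 32.8° below horizontal.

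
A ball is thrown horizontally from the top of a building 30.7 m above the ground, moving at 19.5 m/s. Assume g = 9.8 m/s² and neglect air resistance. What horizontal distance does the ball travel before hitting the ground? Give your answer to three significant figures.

Initial vertical velocity is zero, so the fall time comes from h = ½ g t²: t = √(2 × 30.7 / 9.8) = 2.503 s.
Horizontal motion is uniform at 19.5 m/s, so x = 19.5 × 2.503 = 48.8 m.

48.8 m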